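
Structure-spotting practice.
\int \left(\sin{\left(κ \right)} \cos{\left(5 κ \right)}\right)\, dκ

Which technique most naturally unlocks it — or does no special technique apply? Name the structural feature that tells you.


Technique: a trigonometric identity — cross-frequency products like \sin{\left(κ \right)} \cos{\left(5 κ \right)} are the textbook product-to-sum case — the identity converts them to directly integrable sinusoids.


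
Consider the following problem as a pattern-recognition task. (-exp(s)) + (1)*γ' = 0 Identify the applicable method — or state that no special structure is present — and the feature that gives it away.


Best approach: no special technique — the slope is a function of s alone, so integrate both sides directly.


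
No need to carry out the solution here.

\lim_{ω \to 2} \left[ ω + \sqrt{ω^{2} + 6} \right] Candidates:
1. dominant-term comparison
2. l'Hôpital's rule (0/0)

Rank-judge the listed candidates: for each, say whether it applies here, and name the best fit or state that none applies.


Verdict: no special technique — nothing blocks direct substitution at 2: plug in and finish.
- dominant-term comparison — this limit is not decided by comparing polynomial growth at infinity.
- l'Hôpital's rule (0/0): substituting the point produces a determinate value, not a 0 over 0 clash.


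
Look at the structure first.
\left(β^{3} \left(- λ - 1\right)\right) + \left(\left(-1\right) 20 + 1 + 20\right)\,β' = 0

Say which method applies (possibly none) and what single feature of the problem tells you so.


Method: separation of variables — all dependence on the two variables factors apart, the defining separable shape.


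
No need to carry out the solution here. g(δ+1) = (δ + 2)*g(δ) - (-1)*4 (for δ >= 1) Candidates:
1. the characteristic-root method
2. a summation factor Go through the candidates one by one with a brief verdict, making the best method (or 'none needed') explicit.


Method: a summation factor — the coefficient δ + 2 drifts with the index, so no fixed root exists; normalizing by the cumulative product telescopes it.
- the characteristic-root method: an index-dependent weight blocks the pure exponential ansatz.
- a summation factor — yes, a natural case for it.


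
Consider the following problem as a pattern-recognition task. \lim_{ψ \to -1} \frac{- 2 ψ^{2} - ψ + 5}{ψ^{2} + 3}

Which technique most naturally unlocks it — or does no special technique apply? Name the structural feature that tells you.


Technique: no special technique — no denominator vanishes and nothing blows up at -1: direct substitution is the whole computation.


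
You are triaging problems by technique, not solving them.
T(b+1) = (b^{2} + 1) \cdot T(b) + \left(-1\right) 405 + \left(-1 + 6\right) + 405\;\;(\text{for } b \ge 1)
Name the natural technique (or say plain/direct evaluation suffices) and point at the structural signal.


Verdict: a summation factor — the coefficient b^{2} + 1 drifts with the index, so no fixed root exists; normalizing by the cumulative product telescopes it.


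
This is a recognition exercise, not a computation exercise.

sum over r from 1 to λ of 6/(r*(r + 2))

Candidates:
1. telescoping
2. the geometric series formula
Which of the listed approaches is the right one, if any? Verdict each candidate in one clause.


Method: telescoping — integer-spaced poles in 6/(r*(r + 2)) are the telescoping signature in disguise.
- telescoping: a fit — the right tool for this form.
- the geometric series formula: the term-to-term ratio drifts with the index — the one thing the geometric formula cannot absorb.


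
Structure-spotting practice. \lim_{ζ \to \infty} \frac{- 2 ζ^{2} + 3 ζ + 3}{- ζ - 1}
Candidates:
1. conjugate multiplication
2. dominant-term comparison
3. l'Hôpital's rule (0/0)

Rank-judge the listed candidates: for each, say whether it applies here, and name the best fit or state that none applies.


Diagnosis: dominant-term comparison — divide by the highest power of ζ present: lower-order terms vanish and the dominant ratio remains.
- conjugate multiplication: there is no infinity-minus-infinity radical difference to rationalize.
- dominant-term comparison — yes, a natural case for it.
- l'Hôpital's rule (0/0) — as a single quotient the expression runs to ∞/∞ at the limit point — an at-infinity form of the rule would apply, though the leading-growth comparison is the direct reading.


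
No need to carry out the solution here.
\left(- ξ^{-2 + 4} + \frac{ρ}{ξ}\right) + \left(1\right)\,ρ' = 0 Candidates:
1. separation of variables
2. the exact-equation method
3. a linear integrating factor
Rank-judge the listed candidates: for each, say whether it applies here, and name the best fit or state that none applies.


Method: a linear integrating factor — the unknown enters only to the first power against a nonzero forcing term — the integrating-factor template applies directly.
- separation of variables: the two dependences are entangled, not a clean product of one-variable pieces.
- the exact-equation method — the cross partial derivatives disagree, so no single potential exists.
- a linear integrating factor: applies; the problem has the shape this method handles.


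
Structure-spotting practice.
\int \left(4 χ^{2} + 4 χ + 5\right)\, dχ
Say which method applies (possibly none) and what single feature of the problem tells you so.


Best approach: no special technique — a term-by-term power-rule job in χ; no substitution or rearrangement earns its keep here.


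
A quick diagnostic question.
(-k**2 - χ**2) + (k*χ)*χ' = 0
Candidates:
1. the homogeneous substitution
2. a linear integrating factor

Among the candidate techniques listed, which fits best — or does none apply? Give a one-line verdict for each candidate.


Diagnosis: the homogeneous substitution — the slope's numerator and denominator share total degree; set v = χ/k and the equation drops to separable form. Rearranged, this also fits the Bernoulli template directly; the homogeneous substitution reads the structure without the rearrangement.
- the homogeneous substitution: yes, a natural case for it.
- a linear integrating factor: the unknown enters nonlinearly (through a power, a denominator, or a transcendental function), which the linear integrating-factor recipe cannot absorb as-is — any repair would come from a preliminary substitution, not the factor.


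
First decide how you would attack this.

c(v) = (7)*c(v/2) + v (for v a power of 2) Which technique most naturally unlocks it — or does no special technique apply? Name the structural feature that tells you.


Diagnosis: the master substitution — divide-the-index recursion (v/2 inside the call) straightens out once the index is rewritten as 2^m.


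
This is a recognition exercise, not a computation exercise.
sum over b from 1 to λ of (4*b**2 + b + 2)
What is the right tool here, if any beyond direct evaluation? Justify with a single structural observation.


Method: no special technique — every summand is a constant multiple of a power of b — apply the standard power-sum identities one degree at a time.


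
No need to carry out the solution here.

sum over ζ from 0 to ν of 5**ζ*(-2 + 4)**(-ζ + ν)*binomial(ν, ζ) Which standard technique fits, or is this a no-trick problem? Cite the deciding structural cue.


Verdict: the binomial theorem — binomial coefficients against complementary powers of 5 and (-2 + 4): recognize the binomial expansion and resum.


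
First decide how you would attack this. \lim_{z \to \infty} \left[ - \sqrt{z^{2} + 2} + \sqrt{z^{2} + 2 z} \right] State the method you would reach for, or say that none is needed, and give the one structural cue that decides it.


Best approach: conjugate multiplication — the ∞ − ∞ radical form is the exact trigger for the conjugate maneuver.


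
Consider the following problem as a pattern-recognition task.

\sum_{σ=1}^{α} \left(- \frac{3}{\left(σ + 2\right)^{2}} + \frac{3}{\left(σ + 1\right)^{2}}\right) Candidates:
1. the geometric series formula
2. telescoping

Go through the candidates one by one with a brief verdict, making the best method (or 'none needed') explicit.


Technique: telescoping — a difference of consecutive values of one function (\frac{3}{\left(σ + 1\right)^{2}} at one index and the next) — telescoping by construction.
- the geometric series formula: the term-to-term ratio changes with the index, so the geometric formula cannot close it.
- telescoping — yes, a natural case for it.


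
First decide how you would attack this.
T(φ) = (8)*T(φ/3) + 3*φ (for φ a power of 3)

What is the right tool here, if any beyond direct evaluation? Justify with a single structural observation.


Method: the master substitution — the argument shrinks by the factor 3, so measure the index on a logarithmic scale and the recursion becomes a shift.


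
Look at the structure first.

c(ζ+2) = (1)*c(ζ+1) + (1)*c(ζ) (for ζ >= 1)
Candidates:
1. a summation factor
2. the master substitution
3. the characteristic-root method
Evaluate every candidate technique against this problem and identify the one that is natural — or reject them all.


Method: the characteristic-root method — this is the constant-coefficient homogeneous case — the whole solution in ζ reduces to a polynomial's roots.
- a summation factor: a summation factor telescopes one-step recursions; this one carries higher-order memory.
- the master substitution: no fixed divisor shrinks the index between calls.
- the characteristic-root method: a fit — the right tool for this form.


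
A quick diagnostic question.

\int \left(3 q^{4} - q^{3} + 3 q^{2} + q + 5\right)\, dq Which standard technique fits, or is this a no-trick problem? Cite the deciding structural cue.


Best approach: no special technique — every term is a constant multiple of a power of q; term-wise power-rule integration needs no preliminary transformation.


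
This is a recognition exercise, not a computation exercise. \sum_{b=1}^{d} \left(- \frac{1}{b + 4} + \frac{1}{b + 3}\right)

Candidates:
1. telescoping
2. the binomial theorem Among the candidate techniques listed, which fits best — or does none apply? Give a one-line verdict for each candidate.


Technique: telescoping — write out three consecutive terms and watch the interior cancel: the advanced copy one term subtracts reappears as the very next term's leading piece, pair after pair.
- telescoping: yes — fits the structure here.
- the binomial theorem — the terms do not reassemble into a binomial power.


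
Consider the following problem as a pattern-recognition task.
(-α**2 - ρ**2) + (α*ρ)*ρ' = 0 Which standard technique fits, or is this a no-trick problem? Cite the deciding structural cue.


Method: the homogeneous substitution — scaling α and ρ together leaves the slope fixed — it depends only on ρ/α, so substitute the ratio. Rearranged, this also fits the Bernoulli template directly; the homogeneous substitution reads the structure without the rearrangement.


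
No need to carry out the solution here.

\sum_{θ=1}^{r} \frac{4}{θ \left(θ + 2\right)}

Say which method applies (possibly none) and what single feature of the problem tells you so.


Diagnosis: telescoping — \frac{4}{θ \left(θ + 2\right)} decomposes into shift-paired simple fractions; the series telescopes to finitely many boundary pieces.


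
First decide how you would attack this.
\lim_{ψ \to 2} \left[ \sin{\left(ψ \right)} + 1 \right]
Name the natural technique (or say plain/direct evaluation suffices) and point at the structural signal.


Verdict: no special technique — nothing blocks direct substitution at 2: plug in and finish.


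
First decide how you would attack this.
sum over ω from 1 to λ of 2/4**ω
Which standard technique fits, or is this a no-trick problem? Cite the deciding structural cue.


Verdict: the geometric series formula — consecutive terms stand in a fixed index-free ratio — the geometric sum formula closes it.


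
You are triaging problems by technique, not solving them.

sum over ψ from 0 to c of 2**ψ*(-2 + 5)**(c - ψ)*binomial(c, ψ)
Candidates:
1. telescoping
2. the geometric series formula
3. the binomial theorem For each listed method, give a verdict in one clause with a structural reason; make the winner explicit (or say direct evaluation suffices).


Verdict: the binomial theorem — the binomial coefficients weight matched powers of 2 and (-2 + 5), which is exactly the expansion of a binomial power.
- telescoping: in the displayed form, no term reappears at a neighboring index to cancel against.
- the geometric series formula — the term-to-term ratio changes with the index, so the geometric formula cannot close it.
- the binomial theorem: a fit — the right tool for this form.


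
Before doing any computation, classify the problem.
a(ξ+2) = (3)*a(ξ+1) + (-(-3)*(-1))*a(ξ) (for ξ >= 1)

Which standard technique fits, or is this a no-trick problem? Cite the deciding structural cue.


Technique: the characteristic-root method — fixed numeric weights on consecutive terms and no forcing term added: the root method in its home territory.


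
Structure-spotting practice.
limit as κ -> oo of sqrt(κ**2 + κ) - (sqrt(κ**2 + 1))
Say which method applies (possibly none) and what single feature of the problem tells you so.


Diagnosis: conjugate multiplication — both pieces blow up but their difference is finite; the conjugate trick rationalizes sqrt(κ**2 + κ) - sqrt(κ**2 + 1).


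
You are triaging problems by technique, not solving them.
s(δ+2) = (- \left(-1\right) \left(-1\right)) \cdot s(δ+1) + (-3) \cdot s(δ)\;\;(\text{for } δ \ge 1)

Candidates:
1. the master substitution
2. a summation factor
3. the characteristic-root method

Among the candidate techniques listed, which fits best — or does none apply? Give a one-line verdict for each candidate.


Verdict: the characteristic-root method — try a geometric ansatz r^δ: constant coefficients turn the recurrence into one polynomial equation in r.
- the master substitution — the recursion steps by a constant offset, so exponential reindexing is pointless.
- a summation factor: the recurrence reaches back more than one step, outside the first-order family a summation factor normalizes.
- the characteristic-root method — a fit — the right tool for this form.


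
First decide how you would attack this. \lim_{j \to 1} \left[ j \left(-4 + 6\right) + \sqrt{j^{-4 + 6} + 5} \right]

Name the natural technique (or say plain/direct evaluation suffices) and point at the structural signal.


Technique: no special technique — the expression is continuous at the evaluation point — substitute directly; no indeterminate form appears.


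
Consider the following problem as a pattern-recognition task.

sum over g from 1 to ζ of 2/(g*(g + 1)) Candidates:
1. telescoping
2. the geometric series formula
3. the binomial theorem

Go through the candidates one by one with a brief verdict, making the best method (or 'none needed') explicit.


Best approach: telescoping — 2/(g*(g + 1)) hides a difference of shifted reciprocals — decompose it and the middle of the sum vanishes.
- telescoping — yes — fits the structure here.
- the geometric series formula — the term-to-term ratio drifts with the index — the one thing the geometric formula cannot absorb.
- the binomial theorem — there is no sum-raised-to-a-power identity hiding in these terms.


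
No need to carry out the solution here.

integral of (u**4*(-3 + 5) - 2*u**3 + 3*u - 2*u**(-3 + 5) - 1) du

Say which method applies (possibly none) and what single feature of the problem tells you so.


Diagnosis: no special technique — scan for structure and find none: constant multiples of powers of u, integrate directly.


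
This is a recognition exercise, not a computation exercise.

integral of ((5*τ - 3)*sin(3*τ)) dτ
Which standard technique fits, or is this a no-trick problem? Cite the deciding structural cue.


Diagnosis: integration by parts — the integrand splits as 5*τ - 3 times sin(3*τ) — repeatedly differentiating the polynomial part kills it, which is the parts ladder.


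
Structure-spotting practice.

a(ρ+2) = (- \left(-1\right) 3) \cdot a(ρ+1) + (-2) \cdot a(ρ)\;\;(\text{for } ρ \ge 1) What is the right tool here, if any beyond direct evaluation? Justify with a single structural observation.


Diagnosis: the characteristic-root method — because shifting ρ leaves the equation's coefficients unchanged, exponential trials reduce it to algebra.


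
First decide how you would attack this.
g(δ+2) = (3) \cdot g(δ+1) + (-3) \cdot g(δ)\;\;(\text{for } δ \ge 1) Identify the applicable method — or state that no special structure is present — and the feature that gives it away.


Best approach: the characteristic-root method — the recurrence is linear and homogeneous with constant coefficients, so the ansatz r^δ turns it into a polynomial equation for r.


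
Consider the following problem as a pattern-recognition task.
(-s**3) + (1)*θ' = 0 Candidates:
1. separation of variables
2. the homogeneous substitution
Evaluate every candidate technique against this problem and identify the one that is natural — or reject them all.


Diagnosis: no special technique — the slope is a function of s alone, so integrate both sides directly.
- separation of variables: with no unknown in the slope, separating variables is a formality — the equation integrates directly.
- the homogeneous substitution — the ratio substitution does not collapse this equation.


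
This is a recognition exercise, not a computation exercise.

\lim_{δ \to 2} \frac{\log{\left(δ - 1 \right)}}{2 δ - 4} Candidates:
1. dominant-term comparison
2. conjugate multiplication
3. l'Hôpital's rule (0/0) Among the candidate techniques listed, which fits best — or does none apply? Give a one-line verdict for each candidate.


Best approach: l'Hôpital's rule (0/0) — both numerator and denominator vanish at 2: the genuine 0/0 indeterminate that l'Hôpital exists for. Known elementary limits would finish this too — the rule just bypasses the case analysis.
- dominant-term comparison — leading-power comparison does not apply to this form.
- conjugate multiplication — there is no infinity-minus-infinity radical difference to rationalize.
- l'Hôpital's rule (0/0): a fit — the right tool for this form.


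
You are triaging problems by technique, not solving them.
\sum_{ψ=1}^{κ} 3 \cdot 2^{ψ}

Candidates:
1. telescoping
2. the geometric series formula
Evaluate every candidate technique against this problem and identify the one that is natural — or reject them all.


Technique: the geometric series formula — term-over-term division gives 2 every time — index-free ratio, geometric sum formula applies.
- telescoping: the terms as presented offer no neighboring cancellation — a telescoping rewrite may exist, but the displayed structure does not hand one over.
- the geometric series formula: applies; the problem has the shape this method handles.


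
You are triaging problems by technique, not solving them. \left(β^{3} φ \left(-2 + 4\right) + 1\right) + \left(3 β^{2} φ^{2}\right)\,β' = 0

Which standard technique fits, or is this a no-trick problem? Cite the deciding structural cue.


Verdict: the exact-equation method — because the two cross partials coincide, the form is conservative as written — recover its potential in (φ, β).


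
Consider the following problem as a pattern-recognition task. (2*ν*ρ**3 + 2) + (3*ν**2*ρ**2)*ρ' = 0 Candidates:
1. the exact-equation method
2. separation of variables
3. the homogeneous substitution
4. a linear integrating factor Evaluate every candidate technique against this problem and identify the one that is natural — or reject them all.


Diagnosis: the exact-equation method — take the mixed partials of 2*ν*ρ**3 + 2 and 3*ν**2*ρ**2: they are equal, which certifies an exact differential.
- the exact-equation method — a fit — the right tool for this form.
- separation of variables — no algebra isolates the independent variable on one side and the unknown on the other.
- the homogeneous substitution — solved for the derivative, the right side changes under joint scaling of the two variables.
- a linear integrating factor — the unknown enters nonlinearly (through a power, a denominator, or a transcendental function), which the linear integrating-factor recipe cannot absorb as-is — any repair would come from a preliminary substitution, not the factor.


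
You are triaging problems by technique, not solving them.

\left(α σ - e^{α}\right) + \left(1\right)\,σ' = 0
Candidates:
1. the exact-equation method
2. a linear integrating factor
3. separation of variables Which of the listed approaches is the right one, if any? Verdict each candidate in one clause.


Method: a linear integrating factor — first power of σ, nonzero forcing: the integrating-factor recipe applies verbatim with p = α.
- the exact-equation method — the mixed partial derivatives differ, so the left side is not a total differential.
- a linear integrating factor — applicable, and directly so.
- separation of variables — no algebra isolates the independent variable on one side and the unknown on the other.


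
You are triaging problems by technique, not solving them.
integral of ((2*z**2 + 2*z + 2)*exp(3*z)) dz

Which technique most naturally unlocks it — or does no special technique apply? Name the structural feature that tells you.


Diagnosis: integration by parts — a polynomial 2*z**2 + 2*z + 2 against the kernel exp(3*z) is the signature bounded-ladder case for integration by parts.


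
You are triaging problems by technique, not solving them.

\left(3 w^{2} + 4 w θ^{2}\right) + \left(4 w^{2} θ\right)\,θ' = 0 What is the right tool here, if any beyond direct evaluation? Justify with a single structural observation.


Technique: the exact-equation method — because the two cross partials coincide, the form is conservative as written — recover its potential in (w, θ).


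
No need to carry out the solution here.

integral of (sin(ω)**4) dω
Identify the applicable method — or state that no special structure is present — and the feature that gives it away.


Best approach: a trigonometric identity — sin(ω)**4 is an even power — the power-reduction identity rewrites it into first-degree cosines.


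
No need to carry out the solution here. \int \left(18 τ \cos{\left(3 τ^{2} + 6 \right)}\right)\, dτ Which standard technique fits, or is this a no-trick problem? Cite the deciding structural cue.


Best approach: u-substitution — read it as f(3 τ^{2} + 6) times a constant multiple of d(3 τ^{2} + 6): one substitution, u = 3 τ^{2} + 6, finishes it.


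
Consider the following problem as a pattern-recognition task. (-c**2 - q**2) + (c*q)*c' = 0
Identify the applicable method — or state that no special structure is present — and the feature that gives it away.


Verdict: the homogeneous substitution — the slope's numerator and denominator have matching total degree, so it depends only on c/q and the ratio substitution collapses it. A Bernoulli substitution is a fair alternative on this equation directly; the homogeneous reading takes it as given.


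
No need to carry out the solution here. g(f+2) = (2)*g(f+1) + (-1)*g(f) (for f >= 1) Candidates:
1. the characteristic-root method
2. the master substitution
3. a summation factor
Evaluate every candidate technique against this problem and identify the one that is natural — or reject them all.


Verdict: the characteristic-root method — fixed numeric weights on consecutive terms and no forcing term added: the root method in its home territory.
- the characteristic-root method: applicable, and directly so.
- the master substitution — no fixed divisor shrinks the index between calls.
- a summation factor — the recurrence reaches back more than one step, outside the first-order family a summation factor normalizes.


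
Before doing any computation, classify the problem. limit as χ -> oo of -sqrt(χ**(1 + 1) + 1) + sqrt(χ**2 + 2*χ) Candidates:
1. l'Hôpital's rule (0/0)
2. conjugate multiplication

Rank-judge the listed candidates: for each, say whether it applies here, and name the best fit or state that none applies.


Best approach: conjugate multiplication — infinity minus infinity with a radical in play — multiply by the conjugate so the divergences of sqrt(χ**2 + 2*χ) and sqrt(χ**(1 + 1) + 1) annihilate.
- l'Hôpital's rule (0/0) — substitution produces ∞ − ∞ rather than a vanishing quotient; the rule needs a 0/0 ratio to act on.
- conjugate multiplication: yes, a natural case for it.


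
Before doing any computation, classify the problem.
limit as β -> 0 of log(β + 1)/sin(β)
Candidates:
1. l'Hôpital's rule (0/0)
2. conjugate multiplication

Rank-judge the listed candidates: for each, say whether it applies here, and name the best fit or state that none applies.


Diagnosis: l'Hôpital's rule (0/0) — the 0/0 form at 0 is the signature situation for l'Hôpital's rule. A first-order expansion at the point is an equally standard path; the rule packages it.
- l'Hôpital's rule (0/0) — yes — fits the structure here.
- conjugate multiplication: there is no infinity-minus-infinity radical difference to rationalize.


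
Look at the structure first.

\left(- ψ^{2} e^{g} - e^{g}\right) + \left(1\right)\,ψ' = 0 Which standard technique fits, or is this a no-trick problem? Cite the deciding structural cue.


Diagnosis: separation of variables — all dependence on the two variables factors apart, the defining separable shape.


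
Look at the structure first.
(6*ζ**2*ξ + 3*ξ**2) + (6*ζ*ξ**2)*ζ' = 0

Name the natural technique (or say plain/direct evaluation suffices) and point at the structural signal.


Best approach: the exact-equation method — the compatibility test passes: the ζ-derivative of 6*ζ**2*ξ + 3*ξ**2 matches the ξ-derivative of 6*ζ*ξ**2, so integrate a potential.


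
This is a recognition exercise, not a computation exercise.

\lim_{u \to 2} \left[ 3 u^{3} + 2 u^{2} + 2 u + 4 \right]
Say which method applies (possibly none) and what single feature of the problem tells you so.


Verdict: no special technique — no denominator vanishes and nothing blows up at 2: direct substitution is the whole computation.


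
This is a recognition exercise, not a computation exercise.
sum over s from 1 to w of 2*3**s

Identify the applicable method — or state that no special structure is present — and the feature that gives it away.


Method: the geometric series formula — each term is 3 times the previous one, so the geometric-series formula applies directly.


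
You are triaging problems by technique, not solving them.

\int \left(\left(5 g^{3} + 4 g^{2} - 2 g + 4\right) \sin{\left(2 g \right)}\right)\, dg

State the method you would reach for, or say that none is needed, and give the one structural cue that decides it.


Verdict: integration by parts — 5 g^{3} + 4 g^{2} - 2 g + 4 dies after finitely many derivatives while \sin{\left(2 g \right)} cycles under integration — the tabular/parts setup.


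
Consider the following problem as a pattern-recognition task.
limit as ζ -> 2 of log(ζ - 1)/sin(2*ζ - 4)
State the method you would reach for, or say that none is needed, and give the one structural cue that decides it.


Method: l'Hôpital's rule (0/0) — the 0/0 form at 2 is the signature situation for l'Hôpital's rule. One could equally expand both pieces locally and compare leading terms; the rule does that in one stroke.


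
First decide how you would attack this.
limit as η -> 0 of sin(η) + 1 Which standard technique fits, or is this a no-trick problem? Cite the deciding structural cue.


Best approach: no special technique — no zero denominators, no indeterminate clash at 0 — substitute and read off the value.


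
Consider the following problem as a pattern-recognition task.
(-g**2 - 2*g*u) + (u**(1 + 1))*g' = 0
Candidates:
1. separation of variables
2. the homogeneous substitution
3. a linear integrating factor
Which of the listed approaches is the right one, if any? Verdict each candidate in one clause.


Verdict: the homogeneous substitution — the slope's numerator and denominator have matching total degree, so it depends only on g/u and the ratio substitution collapses it. This doubles as a Bernoulli equation in the unknown as written; the homogeneous route needs no setup at all.
- separation of variables — no division isolates the independent variable from the unknown.
- the homogeneous substitution — applies; the problem has the shape this method handles.
- a linear integrating factor — the unknown enters nonlinearly (through a power, a denominator, or a transcendental function), which the linear integrating-factor recipe cannot absorb as-is — any repair would come from a preliminary substitution, not the factor.


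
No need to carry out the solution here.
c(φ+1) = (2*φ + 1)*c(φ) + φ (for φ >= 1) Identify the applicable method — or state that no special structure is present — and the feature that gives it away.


Method: a summation factor — it is first-order linear but the coefficient 2*φ + 1 depends on the index, so multiply through by a summation factor to telescope it.


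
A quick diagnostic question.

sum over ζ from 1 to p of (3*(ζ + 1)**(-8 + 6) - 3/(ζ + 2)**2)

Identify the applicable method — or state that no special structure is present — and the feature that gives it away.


Verdict: telescoping — a difference of consecutive values of one function (3*(ζ + 1)**(-8 + 6) at one index and the next) — telescoping by construction.


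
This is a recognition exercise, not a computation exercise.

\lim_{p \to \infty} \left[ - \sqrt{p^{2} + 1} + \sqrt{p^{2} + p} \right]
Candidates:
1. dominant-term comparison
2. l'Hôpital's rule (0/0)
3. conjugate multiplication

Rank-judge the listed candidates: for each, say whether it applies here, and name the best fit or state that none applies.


Technique: conjugate multiplication — both pieces blow up but their difference is finite; the conjugate trick rationalizes \sqrt{p^{2} + p} - \sqrt{p^{2} + 1}.
- dominant-term comparison: leading-power comparison does not apply to this form.
- l'Hôpital's rule (0/0) — the expression is a difference driving to ∞ − ∞, not a 0/0 quotient — there is no ratio for the rule to differentiate.
- conjugate multiplication — applicable, and directly so.


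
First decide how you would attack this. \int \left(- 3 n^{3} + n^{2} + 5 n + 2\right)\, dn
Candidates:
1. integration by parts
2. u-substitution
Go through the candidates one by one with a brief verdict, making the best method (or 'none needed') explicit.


Verdict: no special technique — scan for structure and find none: constant multiples of powers of n, integrate directly.
- integration by parts: splitting off a factor buys nothing — the integrand integrates directly without parts.
- u-substitution: no substitution does more than relabel what direct integration already handles.


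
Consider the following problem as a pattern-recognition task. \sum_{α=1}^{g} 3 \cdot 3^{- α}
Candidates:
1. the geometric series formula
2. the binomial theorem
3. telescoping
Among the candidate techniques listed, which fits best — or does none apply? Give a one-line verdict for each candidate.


Diagnosis: the geometric series formula — consecutive terms stand in a fixed index-free ratio — the geometric sum formula closes it.
- the geometric series formula — a fit — the right tool for this form.
- the binomial theorem — the summand does not match any term pattern of an expanded binomial power.
- telescoping: in the displayed form, no term reappears at a neighboring index to cancel against.


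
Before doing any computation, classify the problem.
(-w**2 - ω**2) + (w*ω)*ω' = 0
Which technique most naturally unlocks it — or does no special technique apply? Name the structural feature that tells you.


Technique: the homogeneous substitution — the slope is degree-zero homogeneous: the ratio substitution v = ω/w collapses it. A Bernoulli rewrite works here as the equation stands — the homogeneous substitution is the more immediate reading.


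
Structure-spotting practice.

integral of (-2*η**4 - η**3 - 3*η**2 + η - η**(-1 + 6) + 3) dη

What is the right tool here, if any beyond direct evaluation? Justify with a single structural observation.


Method: no special technique — nothing composite, nothing rational, nothing trigonometric — each constant-multiple power of η integrates by the power rule alone.


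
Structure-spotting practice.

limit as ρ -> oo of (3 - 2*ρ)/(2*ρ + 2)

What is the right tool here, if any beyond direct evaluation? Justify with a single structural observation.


Technique: dominant-term comparison — divide by the highest power of ρ present: lower-order terms vanish and the dominant ratio remains. l'Hôpital's at-infinity variant applies to the expression viewed as a single quotient; the leading-term comparison is the direct route.


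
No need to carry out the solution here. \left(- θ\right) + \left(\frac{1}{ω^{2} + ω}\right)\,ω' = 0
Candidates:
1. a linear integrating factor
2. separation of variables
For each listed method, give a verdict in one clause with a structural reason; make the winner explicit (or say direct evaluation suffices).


Verdict: separation of variables — solved for the derivative, the right side factors as θ times ω^{2} + ω — all θ-dependence separates from all ω-dependence. A Bernoulli substitution applies to this equation as given; separation takes the same equation in its displayed form.
- a linear integrating factor — a nonlinear term in the unknown puts this outside the integrating-factor template.
- separation of variables — a fit — the right tool for this form.


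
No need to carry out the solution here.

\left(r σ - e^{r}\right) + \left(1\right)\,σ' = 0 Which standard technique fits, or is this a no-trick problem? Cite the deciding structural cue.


Technique: a linear integrating factor — arrange it as σ' + r·σ = (the forcing term) and the integrating factor does the rest.


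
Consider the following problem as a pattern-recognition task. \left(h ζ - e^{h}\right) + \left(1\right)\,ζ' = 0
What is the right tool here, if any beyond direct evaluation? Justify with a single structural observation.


Verdict: a linear integrating factor — the equation is linear in ζ with coefficient h; multiplying by the integrating factor exp(∫h) makes the left side a perfect derivative.


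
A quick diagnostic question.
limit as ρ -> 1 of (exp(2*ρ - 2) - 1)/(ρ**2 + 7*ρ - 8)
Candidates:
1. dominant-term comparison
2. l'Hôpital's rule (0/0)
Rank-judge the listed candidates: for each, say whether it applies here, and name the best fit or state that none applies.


Diagnosis: l'Hôpital's rule (0/0) — plug in 1: top and bottom both hit zero, so differentiate each and retry. One could equally expand both pieces locally and compare leading terms; the rule does that in one stroke.
- dominant-term comparison — no dominant-degree comparison decides it.
- l'Hôpital's rule (0/0): yes, a natural case for it.


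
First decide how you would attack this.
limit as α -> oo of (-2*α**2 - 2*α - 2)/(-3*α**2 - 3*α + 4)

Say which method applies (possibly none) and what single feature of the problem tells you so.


Technique: dominant-term comparison — divide through by the highest power of α; every lower-order term dies and the dominant terms decide the limit. Differentiating the expression as a single quotient would eventually settle it as well; matching dominant growth settles it immediately.


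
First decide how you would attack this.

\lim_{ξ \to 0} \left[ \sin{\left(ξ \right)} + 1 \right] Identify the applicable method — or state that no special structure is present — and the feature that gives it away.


Best approach: no special technique — nothing blocks direct substitution at 0: plug in and finish.


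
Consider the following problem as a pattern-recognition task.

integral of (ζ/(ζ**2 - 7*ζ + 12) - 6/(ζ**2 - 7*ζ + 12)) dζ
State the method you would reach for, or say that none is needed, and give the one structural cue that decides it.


Verdict: partial fractions — each factor of ζ**2 - 7*ζ + 12 owns one elementary piece of the integrand — separate them and integrate piecewise.


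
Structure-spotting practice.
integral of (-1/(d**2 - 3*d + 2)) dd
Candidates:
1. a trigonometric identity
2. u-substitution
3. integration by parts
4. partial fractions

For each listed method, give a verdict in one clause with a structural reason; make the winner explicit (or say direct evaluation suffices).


Method: partial fractions — the bottom factors while the top stays lower-degree — split into simple fractions and integrate piece by piece.
- a trigonometric identity: there is no trigonometric structure at all — the integrand carries no sine or cosine to rewrite.
- u-substitution — no subexpression of the integrand serves as a whole-integral substitution inner — individual terms may offer their own, but none carries its derivative as a factor of the full integrand; a working change of variable would have to be constructed from outside the expression.
- integration by parts — the integrand does not split as a nonconstant polynomial times an exp, sine, cosine of a linear argument, or logarithm — no polynomial-kernel parts product to differentiate one side of.
- partial fractions: applies; the problem has the shape this method handles.


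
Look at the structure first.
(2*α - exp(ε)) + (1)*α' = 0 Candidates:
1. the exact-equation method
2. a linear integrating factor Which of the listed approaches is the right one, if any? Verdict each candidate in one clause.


Technique: a linear integrating factor — first power of α, nonzero forcing: the integrating-factor recipe applies verbatim with p = 2.
- the exact-equation method — no potential function has this form as its differential, as written.
- a linear integrating factor — applicable, and directly so.


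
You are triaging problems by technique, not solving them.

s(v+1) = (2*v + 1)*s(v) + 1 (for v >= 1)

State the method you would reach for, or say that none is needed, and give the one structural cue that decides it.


Best approach: a summation factor — normalize by the running product of 2*v + 1: the left side becomes a difference, and differences sum.


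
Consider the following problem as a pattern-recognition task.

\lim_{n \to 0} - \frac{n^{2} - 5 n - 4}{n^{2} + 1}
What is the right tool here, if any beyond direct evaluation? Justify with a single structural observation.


Technique: no special technique — the function is continuous at 0; evaluation is itself the limit, no machinery required.


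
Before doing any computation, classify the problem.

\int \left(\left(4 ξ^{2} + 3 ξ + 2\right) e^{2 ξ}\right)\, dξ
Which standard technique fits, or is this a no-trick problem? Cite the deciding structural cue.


Best approach: integration by parts — a polynomial 4 ξ^{2} + 3 ξ + 2 against the kernel e^{2 ξ} is the signature bounded-ladder case for integration by parts.


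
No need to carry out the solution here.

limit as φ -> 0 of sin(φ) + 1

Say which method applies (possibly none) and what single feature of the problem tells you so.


Diagnosis: no special technique — the function is continuous at 0; evaluation is itself the limit, no machinery required.


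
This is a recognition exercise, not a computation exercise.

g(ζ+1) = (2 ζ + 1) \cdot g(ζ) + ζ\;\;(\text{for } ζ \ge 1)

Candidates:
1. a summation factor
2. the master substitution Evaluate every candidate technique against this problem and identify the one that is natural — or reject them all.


Verdict: a summation factor — with the index-dependent coefficient 2 ζ + 1, dividing by the cumulative product turns the left side into a pure difference.
- a summation factor — applicable, and directly so.
- the master substitution: this is shift-type recursion, outside the divide-and-conquer template.
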